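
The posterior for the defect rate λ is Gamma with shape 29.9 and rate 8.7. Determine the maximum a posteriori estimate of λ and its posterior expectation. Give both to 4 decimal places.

MAP: 3.3218. Posterior mean: 3.4368.

Mode = (α−1)/β = 28.9/8.7 = 3.3218.
Mean = α/β = 29.9/8.7 = 3.4368.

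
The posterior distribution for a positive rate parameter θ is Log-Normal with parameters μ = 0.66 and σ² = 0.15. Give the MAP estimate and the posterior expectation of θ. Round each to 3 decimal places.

Mode = exp(μ − σ²) = exp(0.51) = 1.665.
Mean = exp(μ + σ²/2) = exp(0.735) = 2.085.

MAP = 1.665, posterior mean = 2.085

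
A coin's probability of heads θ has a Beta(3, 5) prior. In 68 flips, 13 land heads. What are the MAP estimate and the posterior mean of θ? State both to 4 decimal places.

θ_MAP = 0.2027, E[θ|data] = 0.2105

Posterior: Beta(3+13, 5+55) = Beta(16, 60).
Mode = (16−1)/(16+60−2) = 15/74 = 0.2027.
Mean = 16/(16+60) = 16/76 = 0.2105.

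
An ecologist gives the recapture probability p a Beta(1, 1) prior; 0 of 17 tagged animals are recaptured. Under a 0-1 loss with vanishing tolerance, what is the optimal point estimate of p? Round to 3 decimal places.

Posterior: Beta(1+0, 1+17) = Beta(1, 18).
Since α = 1 ≤ 1 and β > 1, the Beta density is monotone decreasing on [0,1]; the mode is at 0.
Mean = 1/(1+18) = 0.053.
This is the posterior mode — the MAP estimate.

0.000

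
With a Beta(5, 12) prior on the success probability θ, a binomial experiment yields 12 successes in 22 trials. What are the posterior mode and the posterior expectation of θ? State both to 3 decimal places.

posterior mode = 0.432, posterior expectation = 0.436

Posterior: Beta(5+12, 12+10) = Beta(17, 22).
Mode = (17−1)/(17+22−2) = 16/37 = 0.432.
Mean = 17/(17+22) = 17/39 = 0.436.
Right-skewed posterior ⇒ mode < mean.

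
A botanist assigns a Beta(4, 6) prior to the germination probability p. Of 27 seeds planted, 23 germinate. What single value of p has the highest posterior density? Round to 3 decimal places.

0.743

Posterior: Beta(4+23, 6+4) = Beta(27, 10).
Mode = (27−1)/(27+10−2) = 26/35 = 0.743.
Mean = 27/(27+10) = 27/37 = 0.730.
This is the posterior mode — the MAP estimate.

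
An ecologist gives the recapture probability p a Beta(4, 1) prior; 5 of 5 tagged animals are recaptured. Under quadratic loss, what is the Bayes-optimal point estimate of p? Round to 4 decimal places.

0.9000

Posterior: Beta(4+5, 1+0) = Beta(9, 1).
Since β = 1 ≤ 1 and α > 1, the Beta density is monotone increasing on [0,1]; the mode is at 1.
Mean = 9/(9+1) = 0.9000.
Quadratic loss ⇒ the optimal estimator is the posterior mean.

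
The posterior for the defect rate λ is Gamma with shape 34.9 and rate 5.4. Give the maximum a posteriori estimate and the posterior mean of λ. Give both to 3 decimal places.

Mode = (α−1)/β = 33.9/5.4 = 6.278.
Mean = α/β = 34.9/5.4 = 6.463.

λ_MAP = 6.278, E[λ|data] = 6.463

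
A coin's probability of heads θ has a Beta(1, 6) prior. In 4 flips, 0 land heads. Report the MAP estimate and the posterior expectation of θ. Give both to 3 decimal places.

Posterior: Beta(1+0, 6+4) = Beta(1, 10).
Since α = 1 ≤ 1 and β > 1, the Beta density is monotone decreasing on [0,1]; the mode is at 0.
Mean = 1/(1+10) = 0.091.
Mean > mode: the posterior has a right tail.

θ_MAP = 0.000, E[θ|data] = 0.091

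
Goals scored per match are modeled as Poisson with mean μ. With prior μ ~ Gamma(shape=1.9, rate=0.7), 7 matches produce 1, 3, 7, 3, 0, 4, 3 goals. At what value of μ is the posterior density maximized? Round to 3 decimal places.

Σ counts = 21. Posterior: Gamma(shape = 1.9+21 = 22.9, rate = 0.7+7 = 7.7).
Mode = (α−1)/β = 21.9/7.7 = 2.844.
Mean = α/β = 22.9/7.7 = 2.974.
This is the posterior mode — the MAP estimate.

2.844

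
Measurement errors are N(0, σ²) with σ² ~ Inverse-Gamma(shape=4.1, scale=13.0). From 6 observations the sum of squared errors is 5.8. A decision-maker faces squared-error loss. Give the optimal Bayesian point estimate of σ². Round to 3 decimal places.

Posterior: Inverse-Gamma(shape = 4.1+6/2 = 7.1, scale = 13.0+5.8/2 = 15.9).
Mode = β/(α+1) = 15.9/8.1 = 1.963.
Mean = β/(α−1) = 15.9/6.1 = 2.607.
Squared-error loss ⇒ the optimal estimator is the posterior mean.

2.607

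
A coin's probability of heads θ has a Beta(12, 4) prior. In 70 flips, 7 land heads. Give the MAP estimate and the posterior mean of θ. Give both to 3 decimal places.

Posterior: Beta(12+7, 4+63) = Beta(19, 67).
Mode = (19−1)/(19+67−2) = 18/84 = 0.214.
Mean = 19/(19+67) = 19/86 = 0.221.

MAP = 0.214; posterior mean = 0.221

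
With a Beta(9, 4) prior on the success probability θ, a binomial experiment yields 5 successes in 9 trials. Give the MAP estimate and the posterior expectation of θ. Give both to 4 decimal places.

Posterior: Beta(9+5, 4+4) = Beta(14, 8).
Mode = (14−1)/(14+8−2) = 13/20 = 0.6500.
Mean = 14/(14+8) = 14/22 = 0.6364.
Mode > mean: the posterior has a left tail.

MAP estimate = 0.6500, posterior expectation = 0.6364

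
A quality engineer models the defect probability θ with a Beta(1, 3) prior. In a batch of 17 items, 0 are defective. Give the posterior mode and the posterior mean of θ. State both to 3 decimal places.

MAP = 0.000, posterior mean = 0.048

Posterior: Beta(1+0, 3+17) = Beta(1, 20).
Since α = 1 ≤ 1 and β > 1, the Beta density is monotone decreasing on [0,1]; the mode is at 0.
Mean = 1/(1+20) = 0.048.
The posterior is right-skewed, so the mean exceeds the mode.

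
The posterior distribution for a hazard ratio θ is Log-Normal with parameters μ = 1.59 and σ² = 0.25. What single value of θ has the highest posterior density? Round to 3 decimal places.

Mode = exp(μ − σ²) = exp(1.34) = 3.819.
Mean = exp(μ + σ²/2) = exp(1.715) = 5.557.
This is the posterior mode — the MAP estimate.

3.819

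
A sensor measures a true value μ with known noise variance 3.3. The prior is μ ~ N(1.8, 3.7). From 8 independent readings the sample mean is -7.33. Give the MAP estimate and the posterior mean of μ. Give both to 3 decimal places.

MAP: -6.414. Posterior mean: -6.414.

Posterior for μ is Normal. Precision-weighted mean: (1/3.7·1.8 + 8/3.3·-7.33) / (1/3.7 + 8/3.3) = -6.414.
A Normal posterior is symmetric, so mode = mean.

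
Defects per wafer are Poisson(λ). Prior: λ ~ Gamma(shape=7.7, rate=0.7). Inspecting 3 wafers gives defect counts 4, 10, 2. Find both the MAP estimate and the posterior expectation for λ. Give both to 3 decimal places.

MAP = 6.135, posterior mean = 6.405

Σ counts = 16. Posterior: Gamma(shape = 7.7+16 = 23.7, rate = 0.7+3 = 3.7).
Mode = (α−1)/β = 22.7/3.7 = 6.135.
Mean = α/β = 23.7/3.7 = 6.405.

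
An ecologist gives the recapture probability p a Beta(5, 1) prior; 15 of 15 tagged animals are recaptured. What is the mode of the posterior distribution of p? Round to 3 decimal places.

Posterior: Beta(5+15, 1+0) = Beta(20, 1).
Since β = 1 ≤ 1 and α > 1, the Beta density is monotone increasing on [0,1]; the mode is at 1.
Mean = 20/(20+1) = 0.952.
This is the posterior mode — the MAP estimate.

1.000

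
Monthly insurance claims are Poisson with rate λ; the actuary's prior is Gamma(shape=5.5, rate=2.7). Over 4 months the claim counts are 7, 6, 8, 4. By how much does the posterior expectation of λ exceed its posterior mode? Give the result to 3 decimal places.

0.149

Σ counts = 25. Posterior: Gamma(shape = 5.5+25 = 30.5, rate = 2.7+4 = 6.7).
Mode = (α−1)/β = 29.5/6.7 = 4.403.
Mean = α/β = 30.5/6.7 = 4.552.
Difference = 4.552 − 4.403 = 0.149.
Mean > mode: the posterior has a right tail.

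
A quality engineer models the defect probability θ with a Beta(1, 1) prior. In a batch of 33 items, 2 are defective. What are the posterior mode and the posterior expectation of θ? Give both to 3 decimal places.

MAP = 0.061, posterior mean = 0.086

Posterior: Beta(1+2, 1+31) = Beta(3, 32).
Mode = (3−1)/(3+32−2) = 2/33 = 0.061.
With a flat prior the MAP equals the MLE, 2/33.
Mean = 3/(3+32) = 3/35 = 0.086.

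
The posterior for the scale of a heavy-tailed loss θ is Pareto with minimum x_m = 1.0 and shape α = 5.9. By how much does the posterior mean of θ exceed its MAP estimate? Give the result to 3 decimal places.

0.204

The Pareto density is strictly decreasing on [x_m, ∞), so the mode is x_m = 1.000.
Mean = α·x_m/(α−1) = 5.9·1.0/4.9 = 1.204.
Difference = 1.204 − 1.000 = 0.204.
Mean > mode: the posterior has a right tail.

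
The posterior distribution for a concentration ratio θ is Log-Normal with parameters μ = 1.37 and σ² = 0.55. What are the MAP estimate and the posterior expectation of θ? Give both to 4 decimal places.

Mode = exp(μ − σ²) = exp(0.82) = 2.2705.
Mean = exp(μ + σ²/2) = exp(1.645) = 5.1810.

MAP = 2.2705, posterior mean = 5.1810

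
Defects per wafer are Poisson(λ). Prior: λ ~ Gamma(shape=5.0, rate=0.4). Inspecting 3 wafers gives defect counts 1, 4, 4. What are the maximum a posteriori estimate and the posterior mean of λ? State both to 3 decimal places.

Σ counts = 9. Posterior: Gamma(shape = 5.0+9 = 14.0, rate = 0.4+3 = 3.4).
Mode = (α−1)/β = 13.0/3.4 = 3.824.
Mean = α/β = 14.0/3.4 = 4.118.

MAP: 3.824. Posterior mean: 4.118.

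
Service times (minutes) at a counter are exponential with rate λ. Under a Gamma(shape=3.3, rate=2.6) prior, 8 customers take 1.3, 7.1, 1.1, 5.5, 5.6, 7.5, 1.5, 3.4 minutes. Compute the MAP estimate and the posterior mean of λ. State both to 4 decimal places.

Σ times = 33.0. Posterior: Gamma(shape = 3.3+8 = 11.3, rate = 2.6+33.0 = 35.6).
Mode = (α−1)/β = 10.3/35.6 = 0.2893.
Mean = α/β = 11.3/35.6 = 0.3174.

MAP = 0.2893; posterior mean = 0.3174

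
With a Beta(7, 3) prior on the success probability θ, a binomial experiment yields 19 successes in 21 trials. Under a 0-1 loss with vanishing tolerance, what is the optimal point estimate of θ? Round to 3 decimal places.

0.862

Posterior: Beta(7+19, 3+2) = Beta(26, 5).
Mode = (26−1)/(26+5−2) = 25/29 = 0.862.
Mean = 26/(26+5) = 26/31 = 0.839.
This is the posterior mode — the MAP estimate.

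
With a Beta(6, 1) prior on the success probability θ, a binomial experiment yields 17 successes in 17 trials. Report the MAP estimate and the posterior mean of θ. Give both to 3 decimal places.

MAP estimate = 1.000, posterior mean = 0.958

Posterior: Beta(6+17, 1+0) = Beta(23, 1).
Since β = 1 ≤ 1 and α > 1, the Beta density is monotone increasing on [0,1]; the mode is at 1.
Mean = 23/(23+1) = 0.958.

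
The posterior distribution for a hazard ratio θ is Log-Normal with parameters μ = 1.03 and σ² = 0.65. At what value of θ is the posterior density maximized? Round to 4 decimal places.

Mode = exp(μ − σ²) = exp(0.38) = 1.4623.
Mean = exp(μ + σ²/2) = exp(1.355) = 3.8768.
This is the posterior mode — the MAP estimate.

1.4623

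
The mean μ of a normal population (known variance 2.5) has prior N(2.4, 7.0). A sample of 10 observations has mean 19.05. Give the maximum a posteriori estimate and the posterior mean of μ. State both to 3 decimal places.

Posterior for μ is Normal. Precision-weighted mean: (1/7.0·2.4 + 10/2.5·19.05) / (1/7.0 + 10/2.5) = 18.476.
A Normal posterior is symmetric, so mode = mean.

MAP: 18.476. Posterior mean: 18.476.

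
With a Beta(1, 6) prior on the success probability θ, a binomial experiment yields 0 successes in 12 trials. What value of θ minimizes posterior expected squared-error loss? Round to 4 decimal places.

0.0526

Posterior: Beta(1+0, 6+12) = Beta(1, 18).
Since α = 1 ≤ 1 and β > 1, the Beta density is monotone decreasing on [0,1]; the mode is at 0.
Mean = 1/(1+18) = 0.0526.
Squared-error loss ⇒ the optimal estimator is the posterior mean.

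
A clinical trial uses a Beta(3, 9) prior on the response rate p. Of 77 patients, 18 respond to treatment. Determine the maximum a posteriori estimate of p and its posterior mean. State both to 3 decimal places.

MAP = 0.230; posterior mean = 0.236

Posterior: Beta(3+18, 9+59) = Beta(21, 68).
Mode = (21−1)/(21+68−2) = 20/87 = 0.230.
Mean = 21/(21+68) = 21/89 = 0.236.
Mean > mode: the posterior has a right tail.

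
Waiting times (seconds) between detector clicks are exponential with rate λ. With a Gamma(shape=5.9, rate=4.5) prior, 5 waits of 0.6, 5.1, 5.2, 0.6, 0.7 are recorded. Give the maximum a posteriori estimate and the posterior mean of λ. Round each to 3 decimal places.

Σ times = 12.2. Posterior: Gamma(shape = 5.9+5 = 10.9, rate = 4.5+12.2 = 16.7).
Mode = (α−1)/β = 9.9/16.7 = 0.593.
Mean = α/β = 10.9/16.7 = 0.653.
Right-skewed posterior ⇒ mode < mean.

MAP = 0.593, posterior mean = 0.653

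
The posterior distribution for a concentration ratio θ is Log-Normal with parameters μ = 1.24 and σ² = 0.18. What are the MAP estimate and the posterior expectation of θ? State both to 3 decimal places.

Mode = exp(μ − σ²) = exp(1.06) = 2.886.
Mean = exp(μ + σ²/2) = exp(1.330) = 3.781.

θ_MAP = 2.886, E[θ|data] = 3.781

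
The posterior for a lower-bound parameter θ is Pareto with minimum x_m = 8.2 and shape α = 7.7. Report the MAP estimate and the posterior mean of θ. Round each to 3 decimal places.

MAP = 8.200; posterior mean = 9.424

The Pareto density is strictly decreasing on [x_m, ∞), so the mode is x_m = 8.200.
Mean = α·x_m/(α−1) = 7.7·8.2/6.7 = 9.424.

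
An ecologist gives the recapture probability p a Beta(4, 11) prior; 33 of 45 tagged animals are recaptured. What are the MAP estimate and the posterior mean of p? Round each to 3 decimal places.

Posterior: Beta(4+33, 11+12) = Beta(37, 23).
Mode = (37−1)/(37+23−2) = 36/58 = 0.621.
Mean = 37/(37+23) = 37/60 = 0.617.

MAP = 0.621, posterior mean = 0.617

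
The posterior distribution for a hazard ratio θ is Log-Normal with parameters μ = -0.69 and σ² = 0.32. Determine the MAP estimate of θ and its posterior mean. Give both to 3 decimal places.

MAP = 0.364, posterior mean = 0.589

Mode = exp(μ − σ²) = exp(-1.01) = 0.364.
Mean = exp(μ + σ²/2) = exp(-0.530) = 0.589.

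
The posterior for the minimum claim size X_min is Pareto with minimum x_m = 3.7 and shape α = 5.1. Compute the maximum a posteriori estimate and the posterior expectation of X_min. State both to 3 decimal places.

X_min_MAP = 3.700, E[X_min|data] = 4.602

The Pareto density is strictly decreasing on [x_m, ∞), so the mode is x_m = 3.700.
Mean = α·x_m/(α−1) = 5.1·3.7/4.1 = 4.602.
Mean > mode: the posterior has a right tail.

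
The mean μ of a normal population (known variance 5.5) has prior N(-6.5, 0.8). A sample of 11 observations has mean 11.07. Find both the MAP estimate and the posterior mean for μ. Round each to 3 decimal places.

Posterior for μ is Normal. Precision-weighted mean: (1/0.8·-6.5 + 11/5.5·11.07) / (1/0.8 + 11/5.5) = 4.312.
A Normal posterior is symmetric, so mode = mean.

MAP: 4.312. Posterior mean: 4.312.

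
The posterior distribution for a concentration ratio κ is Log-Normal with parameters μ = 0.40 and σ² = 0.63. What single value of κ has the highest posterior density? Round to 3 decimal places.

0.795

Mode = exp(μ − σ²) = exp(-0.23) = 0.795.
Mean = exp(μ + σ²/2) = exp(0.715) = 2.044.
This is the posterior mode — the MAP estimate.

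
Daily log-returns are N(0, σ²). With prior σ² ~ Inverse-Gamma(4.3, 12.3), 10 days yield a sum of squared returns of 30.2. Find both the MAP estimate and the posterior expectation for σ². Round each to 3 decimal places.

MAP estimate = 2.660, posterior expectation = 3.301

Posterior: Inverse-Gamma(shape = 4.3+10/2 = 9.3, scale = 12.3+30.2/2 = 27.4).
Mode = β/(α+1) = 27.4/10.3 = 2.660.
Mean = β/(α−1) = 27.4/8.3 = 3.301.
Mean > mode: the posterior has a right tail.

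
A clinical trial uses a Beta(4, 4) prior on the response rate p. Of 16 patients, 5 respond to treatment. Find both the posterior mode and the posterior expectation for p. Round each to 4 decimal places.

Posterior: Beta(4+5, 4+11) = Beta(9, 15).
Mode = (9−1)/(9+15−2) = 8/22 = 0.3636.
Mean = 9/(9+15) = 9/24 = 0.3750.
Right-skewed posterior ⇒ mode < mean.

MAP: 0.3636. Posterior mean: 0.3750.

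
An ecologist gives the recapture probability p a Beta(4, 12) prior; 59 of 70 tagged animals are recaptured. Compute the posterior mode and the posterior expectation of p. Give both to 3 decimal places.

p_MAP = 0.738, E[p|data] = 0.733

Posterior: Beta(4+59, 12+11) = Beta(63, 23).
Mode = (63−1)/(63+23−2) = 62/84 = 0.738.
Mean = 63/(63+23) = 63/86 = 0.733.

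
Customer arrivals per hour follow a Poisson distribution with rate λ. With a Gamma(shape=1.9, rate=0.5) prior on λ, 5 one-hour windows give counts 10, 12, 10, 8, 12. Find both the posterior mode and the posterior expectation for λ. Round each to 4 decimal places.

Σ counts = 52. Posterior: Gamma(shape = 1.9+52 = 53.9, rate = 0.5+5 = 5.5).
Mode = (α−1)/β = 52.9/5.5 = 9.6182.
Mean = α/β = 53.9/5.5 = 9.8000.

MAP = 9.6182, posterior mean = 9.8000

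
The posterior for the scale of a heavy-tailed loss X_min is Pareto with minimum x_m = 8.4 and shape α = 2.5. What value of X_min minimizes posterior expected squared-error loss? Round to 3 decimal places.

14.000

The Pareto density is strictly decreasing on [x_m, ∞), so the mode is x_m = 8.400.
Mean = α·x_m/(α−1) = 2.5·8.4/1.5 = 14.000.
Squared-error loss ⇒ the optimal estimator is the posterior mean.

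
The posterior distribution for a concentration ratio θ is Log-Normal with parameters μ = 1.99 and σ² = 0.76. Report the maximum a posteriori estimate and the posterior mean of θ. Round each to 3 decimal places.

Mode = exp(μ − σ²) = exp(1.23) = 3.421.
Mean = exp(μ + σ²/2) = exp(2.370) = 10.697.
The posterior is right-skewed, so the mean exceeds the mode.

maximum a posteriori estimate = 3.421, posterior mean = 10.697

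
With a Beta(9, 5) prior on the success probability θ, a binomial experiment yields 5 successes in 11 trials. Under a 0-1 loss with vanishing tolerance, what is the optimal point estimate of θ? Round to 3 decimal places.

0.565

Posterior: Beta(9+5, 5+6) = Beta(14, 11).
Mode = (14−1)/(14+11−2) = 13/23 = 0.565.
Mean = 14/(14+11) = 14/25 = 0.560.
This is the posterior mode — the MAP estimate.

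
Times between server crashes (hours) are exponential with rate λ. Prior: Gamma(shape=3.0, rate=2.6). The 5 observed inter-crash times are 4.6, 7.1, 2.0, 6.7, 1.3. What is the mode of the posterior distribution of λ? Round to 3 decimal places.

0.288

Σ times = 21.7. Posterior: Gamma(shape = 3.0+5 = 8.0, rate = 2.6+21.7 = 24.3).
Mode = (α−1)/β = 7.0/24.3 = 0.288.
Mean = α/β = 8.0/24.3 = 0.329.
This is the posterior mode — the MAP estimate.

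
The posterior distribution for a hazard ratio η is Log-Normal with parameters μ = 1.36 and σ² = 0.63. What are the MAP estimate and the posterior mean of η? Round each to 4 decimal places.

MAP: 2.0751. Posterior mean: 5.3388.

Mode = exp(μ − σ²) = exp(0.73) = 2.0751.
Mean = exp(μ + σ²/2) = exp(1.675) = 5.3388.
The posterior is right-skewed, so the mean exceeds the mode.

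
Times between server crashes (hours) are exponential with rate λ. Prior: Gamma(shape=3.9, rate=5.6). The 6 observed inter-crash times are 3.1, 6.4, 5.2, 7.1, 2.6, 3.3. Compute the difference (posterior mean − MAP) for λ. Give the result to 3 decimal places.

Σ times = 27.7. Posterior: Gamma(shape = 3.9+6 = 9.9, rate = 5.6+27.7 = 33.3).
Mode = (α−1)/β = 8.9/33.3 = 0.267.
Mean = α/β = 9.9/33.3 = 0.297.
Difference = 0.297 − 0.267 = 0.030.

0.030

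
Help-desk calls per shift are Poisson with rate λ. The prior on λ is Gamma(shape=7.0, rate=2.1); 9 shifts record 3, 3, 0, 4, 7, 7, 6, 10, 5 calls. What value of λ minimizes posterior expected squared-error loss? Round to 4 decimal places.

4.6847

Σ counts = 45. Posterior: Gamma(shape = 7.0+45 = 52.0, rate = 2.1+9 = 11.1).
Mode = (α−1)/β = 51.0/11.1 = 4.5946.
Mean = α/β = 52.0/11.1 = 4.6847.
Squared-error loss ⇒ the optimal estimator is the posterior mean.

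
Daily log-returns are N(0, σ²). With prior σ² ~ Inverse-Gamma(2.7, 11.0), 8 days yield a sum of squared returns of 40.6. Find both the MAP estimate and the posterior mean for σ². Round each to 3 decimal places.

MAP: 4.065. Posterior mean: 5.491.

Posterior: Inverse-Gamma(shape = 2.7+8/2 = 6.7, scale = 11.0+40.6/2 = 31.3).
Mode = β/(α+1) = 31.3/7.7 = 4.065.
Mean = β/(α−1) = 31.3/5.7 = 5.491.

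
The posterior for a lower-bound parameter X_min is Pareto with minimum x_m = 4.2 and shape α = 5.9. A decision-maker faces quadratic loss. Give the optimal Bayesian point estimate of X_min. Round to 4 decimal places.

The Pareto density is strictly decreasing on [x_m, ∞), so the mode is x_m = 4.2000.
Mean = α·x_m/(α−1) = 5.9·4.2/4.9 = 5.0571.
Quadratic loss ⇒ the optimal estimator is the posterior mean.

5.0571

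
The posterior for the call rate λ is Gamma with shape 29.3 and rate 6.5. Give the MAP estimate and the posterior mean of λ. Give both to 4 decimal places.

MAP estimate = 4.3538, posterior mean = 4.5077

Mode = (α−1)/β = 28.3/6.5 = 4.3538.
Mean = α/β = 29.3/6.5 = 4.5077.
Mean > mode: the posterior has a right tail.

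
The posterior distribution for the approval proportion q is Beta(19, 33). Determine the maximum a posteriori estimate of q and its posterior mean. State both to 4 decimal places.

MAP = 0.3600, posterior mean = 0.3654

Mode = (19−1)/(19+33−2) = 18/50 = 0.3600.
Mean = 19/(19+33) = 19/52 = 0.3654.
Mean > mode: the posterior has a right tail.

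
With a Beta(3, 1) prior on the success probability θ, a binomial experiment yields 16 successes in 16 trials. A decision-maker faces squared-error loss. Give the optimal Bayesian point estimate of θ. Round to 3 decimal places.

0.950

Posterior: Beta(3+16, 1+0) = Beta(19, 1).
Since β = 1 ≤ 1 and α > 1, the Beta density is monotone increasing on [0,1]; the mode is at 1.
Mean = 19/(19+1) = 0.950.
Squared-error loss ⇒ the optimal estimator is the posterior mean.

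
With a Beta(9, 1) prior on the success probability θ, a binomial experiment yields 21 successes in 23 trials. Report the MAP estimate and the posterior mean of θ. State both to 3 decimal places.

θ_MAP = 0.935, E[θ|data] = 0.909

Posterior: Beta(9+21, 1+2) = Beta(30, 3).
Mode = (30−1)/(30+3−2) = 29/31 = 0.935.
Mean = 30/(30+3) = 30/33 = 0.909.
The mean is pulled below the mode by the posterior's left skew.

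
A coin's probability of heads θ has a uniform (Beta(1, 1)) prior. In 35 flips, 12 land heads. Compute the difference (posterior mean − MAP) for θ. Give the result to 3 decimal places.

0.008

Posterior: Beta(1+12, 1+23) = Beta(13, 24).
Mode = (13−1)/(13+24−2) = 12/35 = 0.343.
With a flat prior the MAP equals the MLE, 12/35.
Mean = 13/(13+24) = 13/37 = 0.351.
Difference = 0.351 − 0.343 = 0.008.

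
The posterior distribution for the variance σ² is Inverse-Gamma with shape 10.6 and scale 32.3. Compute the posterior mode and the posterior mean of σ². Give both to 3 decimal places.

Mode = β/(α+1) = 32.3/11.6 = 2.784.
Mean = β/(α−1) = 32.3/9.6 = 3.365.

MAP = 2.784; posterior mean = 3.365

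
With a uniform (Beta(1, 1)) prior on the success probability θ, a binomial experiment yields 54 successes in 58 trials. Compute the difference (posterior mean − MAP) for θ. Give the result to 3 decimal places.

Posterior: Beta(1+54, 1+4) = Beta(55, 5).
Mode = (55−1)/(55+5−2) = 54/58 = 0.931.
With a flat prior the MAP equals the MLE, 54/58.
Mean = 55/(55+5) = 55/60 = 0.917.
Difference = 0.917 − 0.931 = -0.014.

-0.014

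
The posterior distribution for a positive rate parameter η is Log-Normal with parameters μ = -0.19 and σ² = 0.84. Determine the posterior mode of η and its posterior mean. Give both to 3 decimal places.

Mode = exp(μ − σ²) = exp(-1.03) = 0.357.
Mean = exp(μ + σ²/2) = exp(0.230) = 1.259.

MAP = 0.357; posterior mean = 1.259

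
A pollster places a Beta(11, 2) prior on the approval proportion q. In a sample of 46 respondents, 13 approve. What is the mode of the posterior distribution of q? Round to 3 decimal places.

0.404

Posterior: Beta(11+13, 2+33) = Beta(24, 35).
Mode = (24−1)/(24+35−2) = 23/57 = 0.404.
Mean = 24/(24+35) = 24/59 = 0.407.
This is the posterior mode — the MAP estimate.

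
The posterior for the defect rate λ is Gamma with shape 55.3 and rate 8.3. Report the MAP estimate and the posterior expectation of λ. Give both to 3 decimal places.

MAP = 6.542, posterior mean = 6.663

Mode = (α−1)/β = 54.3/8.3 = 6.542.
Mean = α/β = 55.3/8.3 = 6.663.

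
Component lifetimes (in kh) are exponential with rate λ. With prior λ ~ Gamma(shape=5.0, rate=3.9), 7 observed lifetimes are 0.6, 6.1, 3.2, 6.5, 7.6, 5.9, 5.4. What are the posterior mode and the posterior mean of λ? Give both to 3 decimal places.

Σ times = 35.3. Posterior: Gamma(shape = 5.0+7 = 12.0, rate = 3.9+35.3 = 39.2).
Mode = (α−1)/β = 11.0/39.2 = 0.281.
Mean = α/β = 12.0/39.2 = 0.306.

MAP = 0.281, posterior mean = 0.306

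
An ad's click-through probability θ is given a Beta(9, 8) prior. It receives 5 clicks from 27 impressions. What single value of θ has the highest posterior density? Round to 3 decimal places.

0.310

Posterior: Beta(9+5, 8+22) = Beta(14, 30).
Mode = (14−1)/(14+30−2) = 13/42 = 0.310.
Mean = 14/(14+30) = 14/44 = 0.318.
This is the posterior mode — the MAP estimate.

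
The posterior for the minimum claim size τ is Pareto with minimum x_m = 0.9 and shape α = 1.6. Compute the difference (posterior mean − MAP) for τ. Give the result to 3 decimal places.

The Pareto density is strictly decreasing on [x_m, ∞), so the mode is x_m = 0.900.
Mean = α·x_m/(α−1) = 1.6·0.9/0.6 = 2.400.
Difference = 2.400 − 0.900 = 1.500.

1.500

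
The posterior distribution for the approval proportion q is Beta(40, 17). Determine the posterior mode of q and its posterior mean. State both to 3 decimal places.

MAP = 0.709; posterior mean = 0.702

Mode = (40−1)/(40+17−2) = 39/55 = 0.709.
Mean = 40/(40+17) = 40/57 = 0.702.
Mode > mean: the posterior has a left tail.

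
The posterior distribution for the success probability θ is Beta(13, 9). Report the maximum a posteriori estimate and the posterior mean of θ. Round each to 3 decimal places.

Mode = (13−1)/(13+9−2) = 12/20 = 0.600.
Mean = 13/(13+9) = 13/22 = 0.591.

MAP = 0.600; posterior mean = 0.591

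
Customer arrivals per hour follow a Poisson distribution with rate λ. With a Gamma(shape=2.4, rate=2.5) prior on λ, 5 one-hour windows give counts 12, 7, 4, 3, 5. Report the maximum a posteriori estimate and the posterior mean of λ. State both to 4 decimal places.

Σ counts = 31. Posterior: Gamma(shape = 2.4+31 = 33.4, rate = 2.5+5 = 7.5).
Mode = (α−1)/β = 32.4/7.5 = 4.3200.
Mean = α/β = 33.4/7.5 = 4.4533.

λ_MAP = 4.3200, E[λ|data] = 4.4533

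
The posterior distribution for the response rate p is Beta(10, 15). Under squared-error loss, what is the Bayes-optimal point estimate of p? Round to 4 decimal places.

Mode = (10−1)/(10+15−2) = 9/23 = 0.3913.
Mean = 10/(10+15) = 10/25 = 0.4000.
Squared-error loss ⇒ the optimal estimator is the posterior mean.

0.4000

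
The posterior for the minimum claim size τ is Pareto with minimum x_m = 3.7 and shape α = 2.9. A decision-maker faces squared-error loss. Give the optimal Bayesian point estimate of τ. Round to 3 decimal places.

The Pareto density is strictly decreasing on [x_m, ∞), so the mode is x_m = 3.700.
Mean = α·x_m/(α−1) = 2.9·3.7/1.9 = 5.647.
Squared-error loss ⇒ the optimal estimator is the posterior mean.

5.647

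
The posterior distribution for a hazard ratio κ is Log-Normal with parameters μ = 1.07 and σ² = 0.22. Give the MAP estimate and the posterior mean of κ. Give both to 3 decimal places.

Mode = exp(μ − σ²) = exp(0.85) = 2.340.
Mean = exp(μ + σ²/2) = exp(1.180) = 3.254.

MAP estimate = 2.340, posterior mean = 3.254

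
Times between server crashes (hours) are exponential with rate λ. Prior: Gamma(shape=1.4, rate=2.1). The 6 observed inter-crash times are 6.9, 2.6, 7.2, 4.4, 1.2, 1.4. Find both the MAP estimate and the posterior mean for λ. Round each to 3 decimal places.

MAP = 0.248, posterior mean = 0.287

Σ times = 23.7. Posterior: Gamma(shape = 1.4+6 = 7.4, rate = 2.1+23.7 = 25.8).
Mode = (α−1)/β = 6.4/25.8 = 0.248.
Mean = α/β = 7.4/25.8 = 0.287.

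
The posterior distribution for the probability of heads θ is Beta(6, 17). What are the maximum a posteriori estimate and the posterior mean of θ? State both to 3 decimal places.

maximum a posteriori estimate = 0.238, posterior mean = 0.261

Mode = (6−1)/(6+17−2) = 5/21 = 0.238.
Mean = 6/(6+17) = 6/23 = 0.261.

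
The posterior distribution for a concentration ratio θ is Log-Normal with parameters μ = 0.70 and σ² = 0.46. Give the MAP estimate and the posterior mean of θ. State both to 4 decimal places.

MAP = 1.2712, posterior mean = 2.5345

Mode = exp(μ − σ²) = exp(0.24) = 1.2712.
Mean = exp(μ + σ²/2) = exp(0.930) = 2.5345.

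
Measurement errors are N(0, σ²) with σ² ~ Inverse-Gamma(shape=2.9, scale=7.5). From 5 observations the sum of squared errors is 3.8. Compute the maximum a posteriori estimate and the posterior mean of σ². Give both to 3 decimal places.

Posterior: Inverse-Gamma(shape = 2.9+5/2 = 5.4, scale = 7.5+3.8/2 = 9.4).
Mode = β/(α+1) = 9.4/6.4 = 1.469.
Mean = β/(α−1) = 9.4/4.4 = 2.136.

MAP = 1.469; posterior mean = 2.136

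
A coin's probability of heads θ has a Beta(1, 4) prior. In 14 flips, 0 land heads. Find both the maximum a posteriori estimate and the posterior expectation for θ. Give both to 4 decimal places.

MAP = 0.0000, posterior mean = 0.0526

Posterior: Beta(1+0, 4+14) = Beta(1, 18).
Since α = 1 ≤ 1 and β > 1, the Beta density is monotone decreasing on [0,1]; the mode is at 0.
Mean = 1/(1+18) = 0.0526.
Mean > mode: the posterior has a right tail.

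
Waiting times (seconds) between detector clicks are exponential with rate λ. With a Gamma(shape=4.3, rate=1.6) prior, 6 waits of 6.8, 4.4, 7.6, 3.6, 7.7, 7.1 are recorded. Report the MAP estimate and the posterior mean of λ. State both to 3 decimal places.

MAP = 0.240; posterior mean = 0.265

Σ times = 37.2. Posterior: Gamma(shape = 4.3+6 = 10.3, rate = 1.6+37.2 = 38.8).
Mode = (α−1)/β = 9.3/38.8 = 0.240.
Mean = α/β = 10.3/38.8 = 0.265.
Mean > mode: the posterior has a right tail.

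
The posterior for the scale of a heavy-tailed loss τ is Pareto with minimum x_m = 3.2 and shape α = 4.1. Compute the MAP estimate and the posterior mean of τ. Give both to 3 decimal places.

MAP estimate = 3.200, posterior mean = 4.232

The Pareto density is strictly decreasing on [x_m, ∞), so the mode is x_m = 3.200.
Mean = α·x_m/(α−1) = 4.1·3.2/3.1 = 4.232.
The posterior is right-skewed, so the mean exceeds the mode.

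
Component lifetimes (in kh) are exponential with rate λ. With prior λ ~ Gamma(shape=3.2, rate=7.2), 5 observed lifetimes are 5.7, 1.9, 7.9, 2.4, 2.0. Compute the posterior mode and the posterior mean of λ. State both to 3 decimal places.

Σ times = 19.9. Posterior: Gamma(shape = 3.2+5 = 8.2, rate = 7.2+19.9 = 27.1).
Mode = (α−1)/β = 7.2/27.1 = 0.266.
Mean = α/β = 8.2/27.1 = 0.303.
Mean > mode: the posterior has a right tail.

MAP = 0.266, posterior mean = 0.303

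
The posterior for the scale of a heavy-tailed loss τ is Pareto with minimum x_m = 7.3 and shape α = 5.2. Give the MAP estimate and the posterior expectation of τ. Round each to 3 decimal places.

MAP = 7.300; posterior mean = 9.038

The Pareto density is strictly decreasing on [x_m, ∞), so the mode is x_m = 7.300.
Mean = α·x_m/(α−1) = 5.2·7.3/4.2 = 9.038.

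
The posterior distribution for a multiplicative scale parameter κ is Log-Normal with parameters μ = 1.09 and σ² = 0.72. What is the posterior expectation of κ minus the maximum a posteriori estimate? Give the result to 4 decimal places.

Mode = exp(μ − σ²) = exp(0.37) = 1.4477.
Mean = exp(μ + σ²/2) = exp(1.450) = 4.2631.
Difference = 4.2631 − 1.4477 = 2.8154.

2.8154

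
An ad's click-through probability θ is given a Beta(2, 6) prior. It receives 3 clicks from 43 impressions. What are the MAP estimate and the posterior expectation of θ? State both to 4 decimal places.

MAP = 0.0816; posterior mean = 0.0980

Posterior: Beta(2+3, 6+40) = Beta(5, 46).
Mode = (5−1)/(5+46−2) = 4/49 = 0.0816.
Mean = 5/(5+46) = 5/51 = 0.0980.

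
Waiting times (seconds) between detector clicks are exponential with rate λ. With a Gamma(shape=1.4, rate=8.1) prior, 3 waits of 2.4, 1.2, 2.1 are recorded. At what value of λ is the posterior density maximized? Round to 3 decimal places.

Σ times = 5.7. Posterior: Gamma(shape = 1.4+3 = 4.4, rate = 8.1+5.7 = 13.8).
Mode = (α−1)/β = 3.4/13.8 = 0.246.
Mean = α/β = 4.4/13.8 = 0.319.
This is the posterior mode — the MAP estimate.

0.246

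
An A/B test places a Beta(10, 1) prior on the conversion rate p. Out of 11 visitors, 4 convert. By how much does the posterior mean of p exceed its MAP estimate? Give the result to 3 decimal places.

Posterior: Beta(10+4, 1+7) = Beta(14, 8).
Mode = (14−1)/(14+8−2) = 13/20 = 0.650.
Mean = 14/(14+8) = 14/22 = 0.636.
Difference = 0.636 − 0.650 = -0.014.
Mode > mean: the posterior has a left tail.

-0.014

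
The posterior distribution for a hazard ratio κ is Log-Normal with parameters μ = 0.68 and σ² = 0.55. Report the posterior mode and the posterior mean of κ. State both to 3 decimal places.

posterior mode = 1.139, posterior mean = 2.599

Mode = exp(μ − σ²) = exp(0.13) = 1.139.
Mean = exp(μ + σ²/2) = exp(0.955) = 2.599.
The posterior is right-skewed, so the mean exceeds the mode.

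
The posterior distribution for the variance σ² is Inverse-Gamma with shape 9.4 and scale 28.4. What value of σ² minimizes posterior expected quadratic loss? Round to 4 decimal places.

Mode = β/(α+1) = 28.4/10.4 = 2.7308.
Mean = β/(α−1) = 28.4/8.4 = 3.3810.
Quadratic loss ⇒ the optimal estimator is the posterior mean.

3.3810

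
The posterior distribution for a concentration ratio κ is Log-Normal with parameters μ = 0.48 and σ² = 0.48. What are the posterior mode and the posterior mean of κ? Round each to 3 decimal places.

Mode = exp(μ − σ²) = exp(0.00) = 1.000.
Mean = exp(μ + σ²/2) = exp(0.720) = 2.054.
Mean > mode: the posterior has a right tail.

MAP: 1.000. Posterior mean: 2.054.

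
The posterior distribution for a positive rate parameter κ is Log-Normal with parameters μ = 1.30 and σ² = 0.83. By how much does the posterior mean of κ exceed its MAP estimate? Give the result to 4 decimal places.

Mode = exp(μ − σ²) = exp(0.47) = 1.6000.
Mean = exp(μ + σ²/2) = exp(1.715) = 5.5567.
Difference = 5.5567 − 1.6000 = 3.9567.

3.9567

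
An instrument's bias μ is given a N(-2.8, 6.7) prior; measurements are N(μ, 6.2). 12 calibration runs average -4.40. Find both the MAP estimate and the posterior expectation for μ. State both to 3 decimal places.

MAP estimate = -4.285, posterior expectation = -4.285

Posterior for μ is Normal. Precision-weighted mean: (1/6.7·-2.8 + 12/6.2·-4.40) / (1/6.7 + 12/6.2) = -4.285.
A Normal posterior is symmetric, so mode = mean.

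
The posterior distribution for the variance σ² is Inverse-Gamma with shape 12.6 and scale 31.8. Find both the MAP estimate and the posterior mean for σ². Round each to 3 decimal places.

MAP estimate = 2.338, posterior mean = 2.741

Mode = β/(α+1) = 31.8/13.6 = 2.338.
Mean = β/(α−1) = 31.8/11.6 = 2.741.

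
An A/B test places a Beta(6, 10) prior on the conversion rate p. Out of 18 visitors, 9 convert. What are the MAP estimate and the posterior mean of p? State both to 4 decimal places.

p_MAP = 0.4375, E[p|data] = 0.4412

Posterior: Beta(6+9, 10+9) = Beta(15, 19).
Mode = (15−1)/(15+19−2) = 14/32 = 0.4375.
Mean = 15/(15+19) = 15/34 = 0.4412.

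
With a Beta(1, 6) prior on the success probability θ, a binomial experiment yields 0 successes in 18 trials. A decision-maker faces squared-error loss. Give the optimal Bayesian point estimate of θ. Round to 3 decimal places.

0.040

Posterior: Beta(1+0, 6+18) = Beta(1, 24).
Since α = 1 ≤ 1 and β > 1, the Beta density is monotone decreasing on [0,1]; the mode is at 0.
Mean = 1/(1+24) = 0.040.
Squared-error loss ⇒ the optimal estimator is the posterior mean.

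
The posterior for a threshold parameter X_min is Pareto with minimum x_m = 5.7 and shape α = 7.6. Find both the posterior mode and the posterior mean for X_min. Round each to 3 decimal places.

X_min_MAP = 5.700, E[X_min|data] = 6.564

The Pareto density is strictly decreasing on [x_m, ∞), so the mode is x_m = 5.700.
Mean = α·x_m/(α−1) = 7.6·5.7/6.6 = 6.564.
Mean > mode: the posterior has a right tail.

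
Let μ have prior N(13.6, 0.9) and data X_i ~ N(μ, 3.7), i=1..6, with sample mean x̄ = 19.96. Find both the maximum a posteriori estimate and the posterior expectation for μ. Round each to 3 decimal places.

MAP: 17.374. Posterior mean: 17.374.

Posterior for μ is Normal. Precision-weighted mean: (1/0.9·13.6 + 6/3.7·19.96) / (1/0.9 + 6/3.7) = 17.374.
A Normal posterior is symmetric, so mode = mean.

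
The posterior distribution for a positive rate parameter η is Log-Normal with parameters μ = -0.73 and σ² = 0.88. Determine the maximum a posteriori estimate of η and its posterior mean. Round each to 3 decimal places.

Mode = exp(μ − σ²) = exp(-1.61) = 0.200.
Mean = exp(μ + σ²/2) = exp(-0.290) = 0.748.
Mean > mode: the posterior has a right tail.

MAP = 0.200, posterior mean = 0.748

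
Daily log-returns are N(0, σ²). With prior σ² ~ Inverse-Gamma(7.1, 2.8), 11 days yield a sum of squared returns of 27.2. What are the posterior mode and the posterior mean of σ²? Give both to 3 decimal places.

Posterior: Inverse-Gamma(shape = 7.1+11/2 = 12.6, scale = 2.8+27.2/2 = 16.4).
Mode = β/(α+1) = 16.4/13.6 = 1.206.
Mean = β/(α−1) = 16.4/11.6 = 1.414.
Mean > mode: the posterior has a right tail.

MAP = 1.206, posterior mean = 1.414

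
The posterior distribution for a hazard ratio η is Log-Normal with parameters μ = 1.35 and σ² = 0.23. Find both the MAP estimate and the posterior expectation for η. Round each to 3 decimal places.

Mode = exp(μ − σ²) = exp(1.12) = 3.065.
Mean = exp(μ + σ²/2) = exp(1.465) = 4.328.

MAP = 3.065, posterior mean = 4.328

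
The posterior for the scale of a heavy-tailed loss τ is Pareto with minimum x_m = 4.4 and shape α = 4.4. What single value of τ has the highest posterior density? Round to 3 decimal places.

4.400

The Pareto density is strictly decreasing on [x_m, ∞), so the mode is x_m = 4.400.
Mean = α·x_m/(α−1) = 4.4·4.4/3.4 = 5.694.
This is the posterior mode — the MAP estimate.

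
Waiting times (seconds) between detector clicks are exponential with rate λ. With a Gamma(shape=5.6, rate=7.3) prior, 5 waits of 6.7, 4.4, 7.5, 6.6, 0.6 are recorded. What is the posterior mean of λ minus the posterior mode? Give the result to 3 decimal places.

Σ times = 25.8. Posterior: Gamma(shape = 5.6+5 = 10.6, rate = 7.3+25.8 = 33.1).
Mode = (α−1)/β = 9.6/33.1 = 0.290.
Mean = α/β = 10.6/33.1 = 0.320.
Difference = 0.320 − 0.290 = 0.030.

0.030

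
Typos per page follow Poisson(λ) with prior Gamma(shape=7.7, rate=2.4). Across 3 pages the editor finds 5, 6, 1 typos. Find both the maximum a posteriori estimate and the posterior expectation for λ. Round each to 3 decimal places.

MAP = 3.463; posterior mean = 3.648

Σ counts = 12. Posterior: Gamma(shape = 7.7+12 = 19.7, rate = 2.4+3 = 5.4).
Mode = (α−1)/β = 18.7/5.4 = 3.463.
Mean = α/β = 19.7/5.4 = 3.648.
The mean is pulled above the mode by the posterior's right skew.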